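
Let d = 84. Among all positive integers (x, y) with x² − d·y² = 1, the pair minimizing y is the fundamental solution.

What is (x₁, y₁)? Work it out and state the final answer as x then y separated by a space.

55 6

d=84: √d = [9; 6,18] (ℓ=2, even), read p_1/q_1
a_0=9:  p_0=9·1+0=9,  q_0=9·0+1=1
a_1=6:  p_1=6·9+1=55,  q_1=6·1+0=6
fundamental: x₁=55, y₁=6  (since 3025 − 84·36 = 1)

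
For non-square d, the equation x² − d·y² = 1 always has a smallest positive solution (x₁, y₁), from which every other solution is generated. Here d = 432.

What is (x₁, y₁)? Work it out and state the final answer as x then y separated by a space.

1351 65

√432 → a₀=20, period (1,3,1,1,1,3,1,40); ℓ=8 even so k=7
step 0: (20, 1)  from 20·(1,0) + (0,1)
…
step 6: (1060, 51)  from 3·(291,14) + (187,9)
step 7: (1351, 65)  from 1·(1060,51) + (291,14)
→ (1351, 65).  Check: 1351²=1825201, 432·65²=1825200, difference 1.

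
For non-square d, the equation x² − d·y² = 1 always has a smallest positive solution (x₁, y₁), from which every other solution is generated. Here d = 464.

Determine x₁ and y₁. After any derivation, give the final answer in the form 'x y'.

9801 455

[21; 1,1,5,1,1,1,5,1,1,42] for √464; ℓ=10 ⇒ convergent index 9
a_0=21:  p_0=21·1+0=21,  q_0=21·0+1=1
…
a_2=1:  p_2=1·22+21=43,  q_2=1·1+1=2
…
a_4=1:  p_4=1·237+43=280,  q_4=1·11+2=13
a_5=1:  p_5=1·280+237=517,  q_5=1·13+11=24
…
a_7=5:  p_7=5·797+517=4502,  q_7=5·37+24=209
a_8=1:  p_8=1·4502+797=5299,  q_8=1·209+37=246
a_9=1:  p_9=1·5299+4502=9801,  q_9=1·246+209=455
(x₁, y₁) = (9801, 455);  9801² − 464·455² = 1 ✓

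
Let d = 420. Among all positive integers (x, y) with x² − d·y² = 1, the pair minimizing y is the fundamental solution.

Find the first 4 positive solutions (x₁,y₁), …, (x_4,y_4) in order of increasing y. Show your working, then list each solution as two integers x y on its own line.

√420 → a₀=20, period (2,40); ℓ=2 even so k=1
step 0: (20, 1)  from 20·(1,0) + (0,1)
step 1: (41, 2)  from 2·(20,1) + (1,0)
(x₁, y₁) = (41, 2);  41² − 420·2² = 1 ✓
(x_2, y_2) = (41·41 + 420·2·2, 41·2 + 2·41) = (3361, 164)
(x_3, y_3) = (41·3361 + 420·2·164, 41·164 + 2·3361) = (275561, 13446)
(x_4, y_4) = (41·275561 + 420·2·13446, 41·13446 + 2·275561) = (22592641, 1102408)

41 2
3361 164
275561 13446
22592641 1102408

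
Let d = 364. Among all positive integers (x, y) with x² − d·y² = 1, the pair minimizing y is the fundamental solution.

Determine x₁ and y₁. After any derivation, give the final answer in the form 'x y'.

4954951 259710

[19; 12,1,2,3,1,8,1,3,2,1,12,38] for √364; ℓ=12 ⇒ convergent index 11
k=0  a_k=19  p_k/q_k = 19/1
k=1  a_k=12  p_k/q_k = 229/12
k=2  a_k=1  p_k/q_k = 248/13
…
k=5  a_k=1  p_k/q_k = 3148/165
k=6  a_k=8  p_k/q_k = 27607/1447
k=7  a_k=1  p_k/q_k = 30755/1612
k=8  a_k=3  p_k/q_k = 119872/6283
…
k=10  a_k=1  p_k/q_k = 390371/20461
k=11  a_k=12  p_k/q_k = 4954951/259710
→ (4954951, 259710).  Check: 4954951²=24551539412401, 364·259710²=24551539412400, difference 1.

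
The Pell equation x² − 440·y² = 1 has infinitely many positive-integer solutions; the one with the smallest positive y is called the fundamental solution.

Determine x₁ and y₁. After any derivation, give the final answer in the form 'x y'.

21 1

[20; 1,40] for √440; ℓ=2 ⇒ convergent index 1
i=0: a=20 ⇒ p=20, q=1
i=1: a=1 ⇒ p=21, q=1
fundamental: x₁=21, y₁=1  (since 441 − 440·1 = 1)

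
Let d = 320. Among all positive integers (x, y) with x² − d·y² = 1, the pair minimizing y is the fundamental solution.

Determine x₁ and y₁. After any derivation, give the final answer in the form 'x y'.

√320 = [17; 1,7,1,34, …], period ℓ=4 (even) → k=3
step 0: (17, 1)  from 17·(1,0) + (0,1)
step 1: (18, 1)  from 1·(17,1) + (1,0)
step 2: (143, 8)  from 7·(18,1) + (17,1)
step 3: (161, 9)  from 1·(143,8) + (18,1)
fundamental: x₁=161, y₁=9  (since 25921 − 320·81 = 1)

161 9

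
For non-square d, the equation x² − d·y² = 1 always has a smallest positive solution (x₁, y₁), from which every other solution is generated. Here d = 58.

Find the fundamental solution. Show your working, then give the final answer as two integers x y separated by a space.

√58 = [7; 1,1,1,1,1,1,14, …], period ℓ=7 (odd) → k=13
a_0=7:  p_0=7·1+0=7,  q_0=7·0+1=1
…
a_4=1:  p_4=1·23+15=38,  q_4=1·3+2=5
…
a_6=1:  p_6=1·61+38=99,  q_6=1·8+5=13
…
a_8=1:  p_8=1·1447+99=1546,  q_8=1·190+13=203
a_9=1:  p_9=1·1546+1447=2993,  q_9=1·203+190=393
a_10=1:  p_10=1·2993+1546=4539,  q_10=1·393+203=596
a_11=1:  p_11=1·4539+2993=7532,  q_11=1·596+393=989
a_12=1:  p_12=1·7532+4539=12071,  q_12=1·989+596=1585
a_13=1:  p_13=1·12071+7532=19603,  q_13=1·1585+989=2574
fundamental: x₁=19603, y₁=2574  (since 384277609 − 58·6625476 = 1)

19603 2574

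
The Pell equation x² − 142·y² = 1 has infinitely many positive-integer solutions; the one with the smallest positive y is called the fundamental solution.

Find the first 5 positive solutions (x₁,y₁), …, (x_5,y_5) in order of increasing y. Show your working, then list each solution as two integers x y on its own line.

[11; 1,10,1,22] for √142; ℓ=4 ⇒ convergent index 3
step 0: (11, 1)  from 11·(1,0) + (0,1)
step 1: (12, 1)  from 1·(11,1) + (1,0)
step 2: (131, 11)  from 10·(12,1) + (11,1)
step 3: (143, 12)  from 1·(131,11) + (12,1)
fundamental: x₁=143, y₁=12  (since 20449 − 142·144 = 1)
(143+12√142)^2 = 40897 + 3432√142
(143+12√142)^3 = 11696399 + 981540√142
(143+12√142)^4 = 3345129217 + 280717008√142
(143+12√142)^5 = 956695259663 + 80284082748√142

143 12
40897 3432
11696399 981540
3345129217 280717008
956695259663 80284082748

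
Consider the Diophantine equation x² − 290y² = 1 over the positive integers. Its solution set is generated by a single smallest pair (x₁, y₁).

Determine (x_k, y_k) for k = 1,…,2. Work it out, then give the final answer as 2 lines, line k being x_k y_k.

579 34
670481 39372

√290 → a₀=17, period (34); ℓ=1 odd so k=1
step 0: (17, 1)  from 17·(1,0) + (0,1)
step 1: (579, 34)  from 34·(17,1) + (1,0)
(x₁, y₁) = (579, 34);  579² − 290·34² = 1 ✓
n=2: (579,34)∘(579,34) = (579·579+290·34·34, 579·34+34·579) = (670481,39372)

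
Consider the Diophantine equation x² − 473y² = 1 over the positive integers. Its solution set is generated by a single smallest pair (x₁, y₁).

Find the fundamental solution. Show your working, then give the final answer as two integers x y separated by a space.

√473 → a₀=21, period (1,2,1,42); ℓ=4 even so k=3
step 0: (21, 1)  from 21·(1,0) + (0,1)
…
step 2: (65, 3)  from 2·(22,1) + (21,1)
step 3: (87, 4)  from 1·(65,3) + (22,1)
(x₁, y₁) = (87, 4);  87² − 473·4² = 1 ✓

87 4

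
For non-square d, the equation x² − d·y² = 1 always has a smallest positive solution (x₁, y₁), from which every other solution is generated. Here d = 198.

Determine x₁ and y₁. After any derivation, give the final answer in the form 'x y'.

√198 = [14; 14,28, …], period ℓ=2 (even) → k=1
step 0: (14, 1)  from 14·(1,0) + (0,1)
step 1: (197, 14)  from 14·(14,1) + (1,0)
→ (197, 14).  Check: 197²=38809, 198·14²=38808, difference 1.

197 14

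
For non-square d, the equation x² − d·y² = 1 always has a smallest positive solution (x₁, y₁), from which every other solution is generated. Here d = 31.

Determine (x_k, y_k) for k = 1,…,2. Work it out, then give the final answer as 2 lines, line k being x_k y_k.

√31 = [5; 1,1,3,5,3,1,1,10, …], period ℓ=8 (even) → k=7
k=0  a_k=5  p_k/q_k = 5/1
k=1  a_k=1  p_k/q_k = 6/1
…
k=3  a_k=3  p_k/q_k = 39/7
…
k=6  a_k=1  p_k/q_k = 863/155
k=7  a_k=1  p_k/q_k = 1520/273
→ (1520, 273).  Check: 1520²=2310400, 31·273²=2310399, difference 1.
(1520+273√31)^2 = 4620799 + 829920√31

1520 273
4620799 829920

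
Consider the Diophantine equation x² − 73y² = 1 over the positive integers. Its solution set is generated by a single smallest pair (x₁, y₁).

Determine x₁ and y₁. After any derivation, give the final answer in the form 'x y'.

√73 = [8; 1,1,5,5,1,1,16, …], period ℓ=7 (odd) → k=13
i=0: a=8 ⇒ p=8, q=1
i=1: a=1 ⇒ p=9, q=1
…
i=4: a=5 ⇒ p=487, q=57
i=5: a=1 ⇒ p=581, q=68
…
i=8: a=1 ⇒ p=18737, q=2193
i=9: a=1 ⇒ p=36406, q=4261
…
i=12: a=1 ⇒ p=1241008, q=145249
i=13: a=1 ⇒ p=2281249, q=267000
fundamental: x₁=2281249, y₁=267000  (since 5204097000001 − 73·71289000000 = 1)

2281249 267000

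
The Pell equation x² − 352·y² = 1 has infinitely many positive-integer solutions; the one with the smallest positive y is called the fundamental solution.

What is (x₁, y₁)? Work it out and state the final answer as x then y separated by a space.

77617 4137

d=352: √d = [18; 1,3,5,9,5,3,1,36] (ℓ=8, even), read p_7/q_7
step 0: (18, 1)  from 18·(1,0) + (0,1)
…
step 2: (75, 4)  from 3·(19,1) + (18,1)
step 3: (394, 21)  from 5·(75,4) + (19,1)
…
step 5: (18499, 986)  from 5·(3621,193) + (394,21)
step 6: (59118, 3151)  from 3·(18499,986) + (3621,193)
step 7: (77617, 4137)  from 1·(59118,3151) + (18499,986)
(x₁, y₁) = (77617, 4137);  77617² − 352·4137² = 1 ✓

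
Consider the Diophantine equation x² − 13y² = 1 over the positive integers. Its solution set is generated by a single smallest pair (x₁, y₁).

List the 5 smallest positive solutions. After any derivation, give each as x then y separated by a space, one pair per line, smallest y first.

649 180
842401 233640
1093435849 303264540
1419278889601 393637139280
1842222905266249 510940703520900

√13 = [3; 1,1,1,1,6, …], period ℓ=5 (odd) → k=9
i=0: a=3 ⇒ p=3, q=1
…
i=2: a=1 ⇒ p=7, q=2
…
i=6: a=1 ⇒ p=137, q=38
…
i=8: a=1 ⇒ p=393, q=109
i=9: a=1 ⇒ p=649, q=180
(x₁, y₁) = (649, 180);  649² − 13·180² = 1 ✓
n=2: (649,180)∘(649,180) = (649·649+13·180·180, 649·180+180·649) = (842401,233640)
n=3: (842401,233640)∘(649,180) = (649·842401+13·180·233640, 649·233640+180·842401) = (1093435849,303264540)
n=4: (1093435849,303264540)∘(649,180) = (649·1093435849+13·180·303264540, 649·303264540+180·1093435849) = (1419278889601,393637139280)
n=5: (1419278889601,393637139280)∘(649,180) = (649·1419278889601+13·180·393637139280, 649·393637139280+180·1419278889601) = (1842222905266249,510940703520900)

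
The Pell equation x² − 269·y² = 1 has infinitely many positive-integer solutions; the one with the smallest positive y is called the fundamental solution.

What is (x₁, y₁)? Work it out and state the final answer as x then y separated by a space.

13449 820

√269 → a₀=16, period (2,2,32); ℓ=3 odd so k=5
i=0: a=16 ⇒ p=16, q=1
…
i=2: a=2 ⇒ p=82, q=5
…
i=4: a=2 ⇒ p=5396, q=329
i=5: a=2 ⇒ p=13449, q=820
fundamental: x₁=13449, y₁=820  (since 180875601 − 269·672400 = 1)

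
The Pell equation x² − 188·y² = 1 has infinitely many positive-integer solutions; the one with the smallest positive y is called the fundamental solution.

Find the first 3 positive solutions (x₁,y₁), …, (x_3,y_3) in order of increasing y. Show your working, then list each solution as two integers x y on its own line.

√188 → a₀=13, period (1,2,2,6,2,2,1,26); ℓ=8 even so k=7
i=0: a=13 ⇒ p=13, q=1
…
i=2: a=2 ⇒ p=41, q=3
i=3: a=2 ⇒ p=96, q=7
…
i=6: a=2 ⇒ p=3277, q=239
i=7: a=1 ⇒ p=4607, q=336
fundamental: x₁=4607, y₁=336  (since 21224449 − 188·112896 = 1)
k=2:  x_2 = 4607·4607+188·336·336 = 42448897,  y_2 = 4607·336+336·4607 = 3095904
k=3:  x_3 = 4607·42448897+188·336·3095904 = 391124132351,  y_3 = 4607·3095904+336·42448897 = 28525659120

4607 336
42448897 3095904
391124132351 28525659120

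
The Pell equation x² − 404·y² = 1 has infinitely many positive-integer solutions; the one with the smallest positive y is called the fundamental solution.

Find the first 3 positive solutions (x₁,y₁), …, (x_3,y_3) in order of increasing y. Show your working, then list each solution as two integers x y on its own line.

[20; 10,40] for √404; ℓ=2 ⇒ convergent index 1
i=0: a=20 ⇒ p=20, q=1
i=1: a=10 ⇒ p=201, q=10
(x₁, y₁) = (201, 10);  201² − 404·10² = 1 ✓
k=2:  x_2 = 201·201+404·10·10 = 80801,  y_2 = 201·10+10·201 = 4020
k=3:  x_3 = 201·80801+404·10·4020 = 32481801,  y_3 = 201·4020+10·80801 = 1616030

201 10
80801 4020
32481801 1616030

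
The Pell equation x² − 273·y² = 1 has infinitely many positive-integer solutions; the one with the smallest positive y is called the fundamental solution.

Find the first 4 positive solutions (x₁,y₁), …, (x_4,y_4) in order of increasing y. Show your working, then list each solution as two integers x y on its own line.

d=273: √d = [16; 1,1,10,1,1,32] (ℓ=6, even), read p_5/q_5
step 0: (16, 1)  from 16·(1,0) + (0,1)
step 1: (17, 1)  from 1·(16,1) + (1,0)
step 2: (33, 2)  from 1·(17,1) + (16,1)
step 3: (347, 21)  from 10·(33,2) + (17,1)
step 4: (380, 23)  from 1·(347,21) + (33,2)
step 5: (727, 44)  from 1·(380,23) + (347,21)
→ (727, 44).  Check: 727²=528529, 273·44²=528528, difference 1.
(x_2, y_2) = (727·727 + 273·44·44, 727·44 + 44·727) = (1057057, 63976)
(x_3, y_3) = (727·1057057 + 273·44·63976, 727·63976 + 44·1057057) = (1536960151, 93021060)
(x_4, y_4) = (727·1536960151 + 273·44·93021060, 727·93021060 + 44·1536960151) = (2234739002497, 135252557264)

727 44
1057057 63976
1536960151 93021060
2234739002497 135252557264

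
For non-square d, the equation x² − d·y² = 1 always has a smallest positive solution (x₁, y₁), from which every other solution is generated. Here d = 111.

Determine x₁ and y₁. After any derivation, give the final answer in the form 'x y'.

295 28

d=111: √d = [10; 1,1,6,1,1,20] (ℓ=6, even), read p_5/q_5
i=0: a=10 ⇒ p=10, q=1
…
i=3: a=6 ⇒ p=137, q=13
i=4: a=1 ⇒ p=158, q=15
i=5: a=1 ⇒ p=295, q=28
→ (295, 28).  Check: 295²=87025, 111·28²=87024, difference 1.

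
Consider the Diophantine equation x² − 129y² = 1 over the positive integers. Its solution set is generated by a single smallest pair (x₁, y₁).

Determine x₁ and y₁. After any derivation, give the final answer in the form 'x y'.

16855 1484

[11; 2,1,3,1,6,1,3,1,2,22] for √129; ℓ=10 ⇒ convergent index 9
i=0: a=11 ⇒ p=11, q=1
…
i=3: a=3 ⇒ p=125, q=11
…
i=7: a=3 ⇒ p=4793, q=422
i=8: a=1 ⇒ p=6031, q=531
i=9: a=2 ⇒ p=16855, q=1484
→ (16855, 1484).  Check: 16855²=284091025, 129·1484²=284091024, difference 1.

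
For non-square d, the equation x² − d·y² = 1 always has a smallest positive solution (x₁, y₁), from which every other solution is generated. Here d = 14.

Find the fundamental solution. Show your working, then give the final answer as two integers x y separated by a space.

15 4

[3; 1,2,1,6] for √14; ℓ=4 ⇒ convergent index 3
k=0  a_k=3  p_k/q_k = 3/1
k=1  a_k=1  p_k/q_k = 4/1
k=2  a_k=2  p_k/q_k = 11/3
k=3  a_k=1  p_k/q_k = 15/4
→ (15, 4).  Check: 15²=225, 14·4²=224, difference 1.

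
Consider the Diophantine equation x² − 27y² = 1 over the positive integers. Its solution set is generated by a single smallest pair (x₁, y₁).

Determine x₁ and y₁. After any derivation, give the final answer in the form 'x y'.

√27 → a₀=5, period (5,10); ℓ=2 even so k=1
a_0=5:  p_0=5·1+0=5,  q_0=5·0+1=1
a_1=5:  p_1=5·5+1=26,  q_1=5·1+0=5
→ (26, 5).  Check: 26²=676, 27·5²=675, difference 1.

26 5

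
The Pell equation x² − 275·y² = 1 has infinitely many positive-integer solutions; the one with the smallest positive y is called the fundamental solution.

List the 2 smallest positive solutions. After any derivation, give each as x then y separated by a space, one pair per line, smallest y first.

199 12
79201 4776

√275 = [16; 1,1,2,1,1,32, …], period ℓ=6 (even) → k=5
step 0: (16, 1)  from 16·(1,0) + (0,1)
step 1: (17, 1)  from 1·(16,1) + (1,0)
…
step 3: (83, 5)  from 2·(33,2) + (17,1)
step 4: (116, 7)  from 1·(83,5) + (33,2)
step 5: (199, 12)  from 1·(116,7) + (83,5)
fundamental: x₁=199, y₁=12  (since 39601 − 275·144 = 1)
(199+12√275)^2 = 79201 + 4776√275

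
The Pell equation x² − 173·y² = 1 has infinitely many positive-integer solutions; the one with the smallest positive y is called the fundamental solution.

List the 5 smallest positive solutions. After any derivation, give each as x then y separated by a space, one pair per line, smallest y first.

2499849 190060
12498490045601 950242601880
62488675684008728649 4750926036134042180
312424506839974574118902401 23753195401006348176659760
1562028181998744709597444087746249 118758803540015886040113314710300

√173 = [13; 6,1,1,6,26, …], period ℓ=5 (odd) → k=9
i=0: a=13 ⇒ p=13, q=1
i=1: a=6 ⇒ p=79, q=6
i=2: a=1 ⇒ p=92, q=7
i=3: a=1 ⇒ p=171, q=13
…
i=5: a=26 ⇒ p=29239, q=2223
i=6: a=6 ⇒ p=176552, q=13423
i=7: a=1 ⇒ p=205791, q=15646
i=8: a=1 ⇒ p=382343, q=29069
i=9: a=6 ⇒ p=2499849, q=190060
(x₁, y₁) = (2499849, 190060);  2499849² − 173·190060² = 1 ✓
(2499849+190060√173)^2 = 12498490045601 + 950242601880√173
(2499849+190060√173)^3 = 62488675684008728649 + 4750926036134042180√173
(2499849+190060√173)^4 = 312424506839974574118902401 + 23753195401006348176659760√173
(2499849+190060√173)^5 = 1562028181998744709597444087746249 + 118758803540015886040113314710300√173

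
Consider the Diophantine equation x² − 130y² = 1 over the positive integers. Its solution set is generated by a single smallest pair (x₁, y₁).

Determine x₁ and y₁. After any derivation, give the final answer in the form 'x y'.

d=130: √d = [11; 2,2,22] (ℓ=3, odd), read p_5/q_5
k=0  a_k=11  p_k/q_k = 11/1
k=1  a_k=2  p_k/q_k = 23/2
…
k=3  a_k=22  p_k/q_k = 1277/112
k=4  a_k=2  p_k/q_k = 2611/229
k=5  a_k=2  p_k/q_k = 6499/570
→ (6499, 570).  Check: 6499²=42237001, 130·570²=42237000, difference 1.

6499 570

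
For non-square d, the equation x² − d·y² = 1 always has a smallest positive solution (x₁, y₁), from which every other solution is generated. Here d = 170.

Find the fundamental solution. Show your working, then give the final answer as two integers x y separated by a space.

√170 = [13; 26, …], period ℓ=1 (odd) → k=1
k=0  a_k=13  p_k/q_k = 13/1
k=1  a_k=26  p_k/q_k = 339/26
→ (339, 26).  Check: 339²=114921, 170·26²=114920, difference 1.

339 26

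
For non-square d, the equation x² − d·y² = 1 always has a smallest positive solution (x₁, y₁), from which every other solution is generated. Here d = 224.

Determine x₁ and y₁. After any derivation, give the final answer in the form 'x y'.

15 1

√224 = [14; 1,28, …], period ℓ=2 (even) → k=1
i=0: a=14 ⇒ p=14, q=1
i=1: a=1 ⇒ p=15, q=1
→ (15, 1).  Check: 15²=225, 224·1²=224, difference 1.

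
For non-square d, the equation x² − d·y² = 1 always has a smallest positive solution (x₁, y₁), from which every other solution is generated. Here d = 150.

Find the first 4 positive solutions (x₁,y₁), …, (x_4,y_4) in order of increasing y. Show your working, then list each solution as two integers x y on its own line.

d=150: √d = [12; 4,24] (ℓ=2, even), read p_1/q_1
i=0: a=12 ⇒ p=12, q=1
i=1: a=4 ⇒ p=49, q=4
(x₁, y₁) = (49, 4);  49² − 150·4² = 1 ✓
(x_2, y_2) = (49·49 + 150·4·4, 49·4 + 4·49) = (4801, 392)
(x_3, y_3) = (49·4801 + 150·4·392, 49·392 + 4·4801) = (470449, 38412)
(x_4, y_4) = (49·470449 + 150·4·38412, 49·38412 + 4·470449) = (46099201, 3763984)

49 4
4801 392
470449 38412
46099201 3763984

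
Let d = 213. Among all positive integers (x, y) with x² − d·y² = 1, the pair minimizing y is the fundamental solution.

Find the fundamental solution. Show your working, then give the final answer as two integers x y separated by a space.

[14; 1,1,2,6,1,8,1,6,2,1,1,28] for √213; ℓ=12 ⇒ convergent index 11
i=0: a=14 ⇒ p=14, q=1
…
i=4: a=6 ⇒ p=467, q=32
…
i=8: a=6 ⇒ p=36749, q=2518
…
i=10: a=1 ⇒ p=115574, q=7919
i=11: a=1 ⇒ p=194399, q=13320
(x₁, y₁) = (194399, 13320);  194399² − 213·13320² = 1 ✓

194399 13320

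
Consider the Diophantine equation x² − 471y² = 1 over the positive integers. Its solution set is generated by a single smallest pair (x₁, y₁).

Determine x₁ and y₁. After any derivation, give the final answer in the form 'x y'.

7838695 361188

√471 → a₀=21, period (1,2,2,1,3,…,2,1,42); ℓ=14 even so k=13
step 0: (21, 1)  from 21·(1,0) + (0,1)
step 1: (22, 1)  from 1·(21,1) + (1,0)
step 2: (65, 3)  from 2·(22,1) + (21,1)
step 3: (152, 7)  from 2·(65,3) + (22,1)
step 4: (217, 10)  from 1·(152,7) + (65,3)
step 5: (803, 37)  from 3·(217,10) + (152,7)
step 6: (3429, 158)  from 4·(803,37) + (217,10)
…
step 8: (198665, 9154)  from 4·(48809,2249) + (3429,158)
step 9: (644804, 29711)  from 3·(198665,9154) + (48809,2249)
…
step 11: (2331742, 107441)  from 2·(843469,38865) + (644804,29711)
step 12: (5506953, 253747)  from 2·(2331742,107441) + (843469,38865)
step 13: (7838695, 361188)  from 1·(5506953,253747) + (2331742,107441)
(x₁, y₁) = (7838695, 361188);  7838695² − 471·361188² = 1 ✓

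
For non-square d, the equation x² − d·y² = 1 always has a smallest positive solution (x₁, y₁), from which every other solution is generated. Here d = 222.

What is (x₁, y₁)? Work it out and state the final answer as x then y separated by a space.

149 10

[14; 1,8,1,28] for √222; ℓ=4 ⇒ convergent index 3
step 0: (14, 1)  from 14·(1,0) + (0,1)
…
step 2: (134, 9)  from 8·(15,1) + (14,1)
step 3: (149, 10)  from 1·(134,9) + (15,1)
(x₁, y₁) = (149, 10);  149² − 222·10² = 1 ✓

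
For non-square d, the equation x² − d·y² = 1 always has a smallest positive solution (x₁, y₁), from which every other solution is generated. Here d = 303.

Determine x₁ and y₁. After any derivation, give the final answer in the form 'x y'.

√303 → a₀=17, period (2,2,5,2,2,34); ℓ=6 even so k=5
step 0: (17, 1)  from 17·(1,0) + (0,1)
…
step 3: (470, 27)  from 5·(87,5) + (35,2)
step 4: (1027, 59)  from 2·(470,27) + (87,5)
step 5: (2524, 145)  from 2·(1027,59) + (470,27)
fundamental: x₁=2524, y₁=145  (since 6370576 − 303·21025 = 1)

2524 145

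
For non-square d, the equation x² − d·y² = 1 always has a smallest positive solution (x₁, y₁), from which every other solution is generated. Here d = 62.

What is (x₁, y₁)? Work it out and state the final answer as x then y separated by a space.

√62 = [7; 1,6,1,14, …], period ℓ=4 (even) → k=3
a_0=7:  p_0=7·1+0=7,  q_0=7·0+1=1
a_1=1:  p_1=1·7+1=8,  q_1=1·1+0=1
a_2=6:  p_2=6·8+7=55,  q_2=6·1+1=7
a_3=1:  p_3=1·55+8=63,  q_3=1·7+1=8
(x₁, y₁) = (63, 8);  63² − 62·8² = 1 ✓

63 8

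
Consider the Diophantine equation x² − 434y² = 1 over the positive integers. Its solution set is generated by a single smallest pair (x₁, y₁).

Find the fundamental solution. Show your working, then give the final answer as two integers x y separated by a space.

125 6

√434 → a₀=20, period (1,4,1,40); ℓ=4 even so k=3
k=0  a_k=20  p_k/q_k = 20/1
k=1  a_k=1  p_k/q_k = 21/1
k=2  a_k=4  p_k/q_k = 104/5
k=3  a_k=1  p_k/q_k = 125/6
(x₁, y₁) = (125, 6);  125² − 434·6² = 1 ✓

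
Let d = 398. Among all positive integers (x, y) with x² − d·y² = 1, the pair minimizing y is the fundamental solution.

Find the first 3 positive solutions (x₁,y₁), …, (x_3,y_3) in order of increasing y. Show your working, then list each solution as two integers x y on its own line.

399 20
318401 15960
254083599 12736060

√398 → a₀=19, period (1,18,1,38); ℓ=4 even so k=3
i=0: a=19 ⇒ p=19, q=1
i=1: a=1 ⇒ p=20, q=1
i=2: a=18 ⇒ p=379, q=19
i=3: a=1 ⇒ p=399, q=20
→ (399, 20).  Check: 399²=159201, 398·20²=159200, difference 1.
n=2: (399,20)∘(399,20) = (399·399+398·20·20, 399·20+20·399) = (318401,15960)
n=3: (318401,15960)∘(399,20) = (399·318401+398·20·15960, 399·15960+20·318401) = (254083599,12736060)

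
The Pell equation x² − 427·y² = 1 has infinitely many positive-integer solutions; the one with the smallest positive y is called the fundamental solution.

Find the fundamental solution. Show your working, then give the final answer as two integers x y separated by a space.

[20; 1,1,1,40] for √427; ℓ=4 ⇒ convergent index 3
a_0=20:  p_0=20·1+0=20,  q_0=20·0+1=1
…
a_2=1:  p_2=1·21+20=41,  q_2=1·1+1=2
a_3=1:  p_3=1·41+21=62,  q_3=1·2+1=3
→ (62, 3).  Check: 62²=3844, 427·3²=3843, difference 1.

62 3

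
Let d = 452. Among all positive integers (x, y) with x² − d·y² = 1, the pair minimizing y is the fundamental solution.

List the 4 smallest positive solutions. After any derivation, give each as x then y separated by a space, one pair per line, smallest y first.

√452 → a₀=21, period (3,1,5,3,10,3,5,1,3,42); ℓ=10 even so k=9
step 0: (21, 1)  from 21·(1,0) + (0,1)
…
step 3: (489, 23)  from 5·(85,4) + (64,3)
…
step 5: (16009, 753)  from 10·(1552,73) + (489,23)
step 6: (49579, 2332)  from 3·(16009,753) + (1552,73)
…
step 8: (313483, 14745)  from 1·(263904,12413) + (49579,2332)
step 9: (1204353, 56648)  from 3·(313483,14745) + (263904,12413)
(x₁, y₁) = (1204353, 56648);  1204353² − 452·56648² = 1 ✓
k=2:  x_2 = 1204353·1204353+452·56648·56648 = 2900932297217,  y_2 = 1204353·56648+56648·1204353 = 136448377488
k=3:  x_3 = 1204353·2900932297217+452·56648·136448377488 = 6987493029899166849,  y_3 = 1204353·136448377488+56648·2900932297217 = 328664025545553880
k=4:  x_4 = 1204353·6987493029899166849+452·56648·328664025545553880 = 16830816386073401651890177,  y_4 = 1204353·328664025545553880+56648·6987493029899166849 = 791655010315592455701792

1204353 56648
2900932297217 136448377488
6987493029899166849 328664025545553880
16830816386073401651890177 791655010315592455701792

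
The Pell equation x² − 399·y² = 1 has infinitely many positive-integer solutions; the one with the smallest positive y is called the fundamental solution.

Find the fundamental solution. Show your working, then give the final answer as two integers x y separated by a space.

20 1

[19; 1,38] for √399; ℓ=2 ⇒ convergent index 1
step 0: (19, 1)  from 19·(1,0) + (0,1)
step 1: (20, 1)  from 1·(19,1) + (1,0)
→ (20, 1).  Check: 20²=400, 399·1²=399, difference 1.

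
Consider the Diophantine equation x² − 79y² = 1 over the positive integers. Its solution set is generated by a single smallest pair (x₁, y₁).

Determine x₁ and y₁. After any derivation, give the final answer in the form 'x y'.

80 9

d=79: √d = [8; 1,7,1,16] (ℓ=4, even), read p_3/q_3
i=0: a=8 ⇒ p=8, q=1
i=1: a=1 ⇒ p=9, q=1
i=2: a=7 ⇒ p=71, q=8
i=3: a=1 ⇒ p=80, q=9
fundamental: x₁=80, y₁=9  (since 6400 − 79·81 = 1)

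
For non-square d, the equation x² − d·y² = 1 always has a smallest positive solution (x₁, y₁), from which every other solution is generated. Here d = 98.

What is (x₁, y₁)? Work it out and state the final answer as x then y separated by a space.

d=98: √d = [9; 1,8,1,18] (ℓ=4, even), read p_3/q_3
step 0: (9, 1)  from 9·(1,0) + (0,1)
step 1: (10, 1)  from 1·(9,1) + (1,0)
step 2: (89, 9)  from 8·(10,1) + (9,1)
step 3: (99, 10)  from 1·(89,9) + (10,1)
fundamental: x₁=99, y₁=10  (since 9801 − 98·100 = 1)

99 10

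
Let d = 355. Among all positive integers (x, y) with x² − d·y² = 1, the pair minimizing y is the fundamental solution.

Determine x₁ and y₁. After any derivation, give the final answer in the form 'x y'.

√355 = [18; 1,5,3,3,1,6,1,3,3,5,1,36, …], period ℓ=12 (even) → k=11
step 0: (18, 1)  from 18·(1,0) + (0,1)
step 1: (19, 1)  from 1·(18,1) + (1,0)
step 2: (113, 6)  from 5·(19,1) + (18,1)
…
step 4: (1187, 63)  from 3·(358,19) + (113,6)
…
step 8: (46463, 2466)  from 3·(12002,637) + (10457,555)
…
step 10: (803418, 42641)  from 5·(151391,8035) + (46463,2466)
step 11: (954809, 50676)  from 1·(803418,42641) + (151391,8035)
(x₁, y₁) = (954809, 50676);  954809² − 355·50676² = 1 ✓

954809 50676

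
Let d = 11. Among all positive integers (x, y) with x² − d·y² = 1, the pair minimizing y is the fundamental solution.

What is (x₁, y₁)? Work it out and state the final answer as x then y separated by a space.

10 3

√11 → a₀=3, period (3,6); ℓ=2 even so k=1
step 0: (3, 1)  from 3·(1,0) + (0,1)
step 1: (10, 3)  from 3·(3,1) + (1,0)
→ (10, 3).  Check: 10²=100, 11·3²=99, difference 1.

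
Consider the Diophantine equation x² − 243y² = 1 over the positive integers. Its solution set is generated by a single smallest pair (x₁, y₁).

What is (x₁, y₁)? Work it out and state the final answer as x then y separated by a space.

70226 4505

√243 = [15; 1,1,2,3,15,3,2,1,1,30, …], period ℓ=10 (even) → k=9
i=0: a=15 ⇒ p=15, q=1
…
i=4: a=3 ⇒ p=265, q=17
…
i=6: a=3 ⇒ p=12424, q=797
…
i=8: a=1 ⇒ p=41325, q=2651
i=9: a=1 ⇒ p=70226, q=4505
fundamental: x₁=70226, y₁=4505  (since 4931691076 − 243·20295025 = 1)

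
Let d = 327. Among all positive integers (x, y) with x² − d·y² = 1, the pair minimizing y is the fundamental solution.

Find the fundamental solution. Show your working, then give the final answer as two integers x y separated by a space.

d=327: √d = [18; 12,36] (ℓ=2, even), read p_1/q_1
step 0: (18, 1)  from 18·(1,0) + (0,1)
step 1: (217, 12)  from 12·(18,1) + (1,0)
fundamental: x₁=217, y₁=12  (since 47089 − 327·144 = 1)

217 12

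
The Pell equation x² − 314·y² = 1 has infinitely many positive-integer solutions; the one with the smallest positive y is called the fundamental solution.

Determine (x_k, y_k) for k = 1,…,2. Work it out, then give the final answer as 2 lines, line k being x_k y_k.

392499 22150
308110930001 17387705700

d=314: √d = [17; 1,2,1,1,2,1,34] (ℓ=7, odd), read p_13/q_13
i=0: a=17 ⇒ p=17, q=1
i=1: a=1 ⇒ p=18, q=1
…
i=3: a=1 ⇒ p=71, q=4
…
i=5: a=2 ⇒ p=319, q=18
…
i=8: a=1 ⇒ p=15824, q=893
…
i=11: a=1 ⇒ p=109882, q=6201
i=12: a=2 ⇒ p=282617, q=15949
i=13: a=1 ⇒ p=392499, q=22150
→ (392499, 22150).  Check: 392499²=154055465001, 314·22150²=154055465000, difference 1.
(392499+22150√314)^2 = 308110930001 + 17387705700√314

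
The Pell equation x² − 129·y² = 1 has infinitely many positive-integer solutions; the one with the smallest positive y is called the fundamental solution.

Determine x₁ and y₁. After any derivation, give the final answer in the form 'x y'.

[11; 2,1,3,1,6,1,3,1,2,22] for √129; ℓ=10 ⇒ convergent index 9
a_0=11:  p_0=11·1+0=11,  q_0=11·0+1=1
a_1=2:  p_1=2·11+1=23,  q_1=2·1+0=2
…
a_8=1:  p_8=1·4793+1238=6031,  q_8=1·422+109=531
a_9=2:  p_9=2·6031+4793=16855,  q_9=2·531+422=1484
(x₁, y₁) = (16855, 1484);  16855² − 129·1484² = 1 ✓

16855 1484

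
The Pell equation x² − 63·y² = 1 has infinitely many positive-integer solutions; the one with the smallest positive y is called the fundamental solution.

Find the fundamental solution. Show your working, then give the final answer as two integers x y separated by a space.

8 1

d=63: √d = [7; 1,14] (ℓ=2, even), read p_1/q_1
step 0: (7, 1)  from 7·(1,0) + (0,1)
step 1: (8, 1)  from 1·(7,1) + (1,0)
fundamental: x₁=8, y₁=1  (since 64 − 63·1 = 1)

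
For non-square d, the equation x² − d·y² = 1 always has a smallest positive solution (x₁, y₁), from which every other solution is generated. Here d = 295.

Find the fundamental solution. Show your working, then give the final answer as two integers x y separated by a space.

[17; 5,1,2,3,2,6,2,3,2,1,5,34] for √295; ℓ=12 ⇒ convergent index 11
step 0: (17, 1)  from 17·(1,0) + (0,1)
step 1: (86, 5)  from 5·(17,1) + (1,0)
…
step 3: (292, 17)  from 2·(103,6) + (86,5)
…
step 5: (2250, 131)  from 2·(979,57) + (292,17)
step 6: (14479, 843)  from 6·(2250,131) + (979,57)
step 7: (31208, 1817)  from 2·(14479,843) + (2250,131)
step 8: (108103, 6294)  from 3·(31208,1817) + (14479,843)
step 9: (247414, 14405)  from 2·(108103,6294) + (31208,1817)
step 10: (355517, 20699)  from 1·(247414,14405) + (108103,6294)
step 11: (2024999, 117900)  from 5·(355517,20699) + (247414,14405)
fundamental: x₁=2024999, y₁=117900  (since 4100620950001 − 295·13900410000 = 1)

2024999 117900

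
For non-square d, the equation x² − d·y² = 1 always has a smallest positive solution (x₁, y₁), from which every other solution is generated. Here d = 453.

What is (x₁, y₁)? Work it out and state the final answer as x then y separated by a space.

1653751 77700

[21; 3,1,1,10,14,10,1,1,3,42] for √453; ℓ=10 ⇒ convergent index 9
k=0  a_k=21  p_k/q_k = 21/1
…
k=2  a_k=1  p_k/q_k = 85/4
…
k=4  a_k=10  p_k/q_k = 1575/74
…
k=6  a_k=10  p_k/q_k = 223565/10504
k=7  a_k=1  p_k/q_k = 245764/11547
k=8  a_k=1  p_k/q_k = 469329/22051
k=9  a_k=3  p_k/q_k = 1653751/77700
→ (1653751, 77700).  Check: 1653751²=2734892370001, 453·77700²=2734892370000, difference 1.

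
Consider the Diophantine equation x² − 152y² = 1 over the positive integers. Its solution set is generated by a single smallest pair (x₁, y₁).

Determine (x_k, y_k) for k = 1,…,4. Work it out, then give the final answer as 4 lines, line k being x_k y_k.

37 3
2737 222
202501 16425
14982337 1215228

√152 → a₀=12, period (3,24); ℓ=2 even so k=1
step 0: (12, 1)  from 12·(1,0) + (0,1)
step 1: (37, 3)  from 3·(12,1) + (1,0)
fundamental: x₁=37, y₁=3  (since 1369 − 152·9 = 1)
k=2:  x_2 = 37·37+152·3·3 = 2737,  y_2 = 37·3+3·37 = 222
k=3:  x_3 = 37·2737+152·3·222 = 202501,  y_3 = 37·222+3·2737 = 16425
k=4:  x_4 = 37·202501+152·3·16425 = 14982337,  y_4 = 37·16425+3·202501 = 1215228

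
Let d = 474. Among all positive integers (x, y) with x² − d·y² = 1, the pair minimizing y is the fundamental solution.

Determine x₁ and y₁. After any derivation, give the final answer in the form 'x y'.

[21; 1,3,2,1,1,…,3,1,42] for √474; ℓ=14 ⇒ convergent index 13
a_0=21:  p_0=21·1+0=21,  q_0=21·0+1=1
a_1=1:  p_1=1·21+1=22,  q_1=1·1+0=1
a_2=3:  p_2=3·22+21=87,  q_2=3·1+1=4
a_3=2:  p_3=2·87+22=196,  q_3=2·4+1=9
a_4=1:  p_4=1·196+87=283,  q_4=1·9+4=13
a_5=1:  p_5=1·283+196=479,  q_5=1·13+9=22
a_6=1:  p_6=1·479+283=762,  q_6=1·22+13=35
a_7=6:  p_7=6·762+479=5051,  q_7=6·35+22=232
a_8=1:  p_8=1·5051+762=5813,  q_8=1·232+35=267
a_9=1:  p_9=1·5813+5051=10864,  q_9=1·267+232=499
a_10=1:  p_10=1·10864+5813=16677,  q_10=1·499+267=766
a_11=2:  p_11=2·16677+10864=44218,  q_11=2·766+499=2031
a_12=3:  p_12=3·44218+16677=149331,  q_12=3·2031+766=6859
a_13=1:  p_13=1·149331+44218=193549,  q_13=1·6859+2031=8890
fundamental: x₁=193549, y₁=8890  (since 37461215401 − 474·79032100 = 1)

193549 8890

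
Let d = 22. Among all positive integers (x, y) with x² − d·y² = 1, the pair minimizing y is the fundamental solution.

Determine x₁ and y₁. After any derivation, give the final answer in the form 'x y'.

197 42

√22 = [4; 1,2,4,2,1,8, …], period ℓ=6 (even) → k=5
k=0  a_k=4  p_k/q_k = 4/1
k=1  a_k=1  p_k/q_k = 5/1
…
k=3  a_k=4  p_k/q_k = 61/13
k=4  a_k=2  p_k/q_k = 136/29
k=5  a_k=1  p_k/q_k = 197/42
(x₁, y₁) = (197, 42);  197² − 22·42² = 1 ✓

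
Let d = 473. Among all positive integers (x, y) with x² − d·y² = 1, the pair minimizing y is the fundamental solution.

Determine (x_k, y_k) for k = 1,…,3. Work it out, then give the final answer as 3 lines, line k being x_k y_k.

87 4
15137 696
2633751 121100

[21; 1,2,1,42] for √473; ℓ=4 ⇒ convergent index 3
k=0  a_k=21  p_k/q_k = 21/1
k=1  a_k=1  p_k/q_k = 22/1
k=2  a_k=2  p_k/q_k = 65/3
k=3  a_k=1  p_k/q_k = 87/4
fundamental: x₁=87, y₁=4  (since 7569 − 473·16 = 1)
k=2:  x_2 = 87·87+473·4·4 = 15137,  y_2 = 87·4+4·87 = 696
k=3:  x_3 = 87·15137+473·4·696 = 2633751,  y_3 = 87·696+4·15137 = 121100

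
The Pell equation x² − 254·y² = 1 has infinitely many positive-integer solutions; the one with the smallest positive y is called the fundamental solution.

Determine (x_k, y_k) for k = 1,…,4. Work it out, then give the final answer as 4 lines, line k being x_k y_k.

√254 = [15; 1,14,1,30, …], period ℓ=4 (even) → k=3
i=0: a=15 ⇒ p=15, q=1
i=1: a=1 ⇒ p=16, q=1
i=2: a=14 ⇒ p=239, q=15
i=3: a=1 ⇒ p=255, q=16
→ (255, 16).  Check: 255²=65025, 254·16²=65024, difference 1.
(x_2, y_2) = (255·255 + 254·16·16, 255·16 + 16·255) = (130049, 8160)
(x_3, y_3) = (255·130049 + 254·16·8160, 255·8160 + 16·130049) = (66324735, 4161584)
(x_4, y_4) = (255·66324735 + 254·16·4161584, 255·4161584 + 16·66324735) = (33825484801, 2122399680)

255 16
130049 8160
66324735 4161584
33825484801 2122399680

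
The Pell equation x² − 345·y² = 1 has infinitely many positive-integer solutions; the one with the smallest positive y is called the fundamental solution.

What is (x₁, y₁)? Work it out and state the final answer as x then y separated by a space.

6761 364

[18; 1,1,2,1,6,1,2,1,1,36] for √345; ℓ=10 ⇒ convergent index 9
a_0=18:  p_0=18·1+0=18,  q_0=18·0+1=1
a_1=1:  p_1=1·18+1=19,  q_1=1·1+0=1
a_2=1:  p_2=1·19+18=37,  q_2=1·1+1=2
a_3=2:  p_3=2·37+19=93,  q_3=2·2+1=5
a_4=1:  p_4=1·93+37=130,  q_4=1·5+2=7
a_5=6:  p_5=6·130+93=873,  q_5=6·7+5=47
a_6=1:  p_6=1·873+130=1003,  q_6=1·47+7=54
…
a_8=1:  p_8=1·2879+1003=3882,  q_8=1·155+54=209
a_9=1:  p_9=1·3882+2879=6761,  q_9=1·209+155=364
(x₁, y₁) = (6761, 364);  6761² − 345·364² = 1 ✓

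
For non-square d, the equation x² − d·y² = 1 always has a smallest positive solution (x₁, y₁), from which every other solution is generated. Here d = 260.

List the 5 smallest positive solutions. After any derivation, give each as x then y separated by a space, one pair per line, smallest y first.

129 8
33281 2064
8586369 532504
2215249921 137383968
571525893249 35444531240

[16; 8,32] for √260; ℓ=2 ⇒ convergent index 1
i=0: a=16 ⇒ p=16, q=1
i=1: a=8 ⇒ p=129, q=8
→ (129, 8).  Check: 129²=16641, 260·8²=16640, difference 1.
(129+8√260)^2 = 33281 + 2064√260
(129+8√260)^3 = 8586369 + 532504√260
(129+8√260)^4 = 2215249921 + 137383968√260
(129+8√260)^5 = 571525893249 + 35444531240√260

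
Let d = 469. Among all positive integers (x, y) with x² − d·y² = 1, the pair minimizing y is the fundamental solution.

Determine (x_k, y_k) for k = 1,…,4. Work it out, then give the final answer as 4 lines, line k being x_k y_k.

√469 → a₀=21, period (1,1,1,10,6,10,1,1,1,42); ℓ=10 even so k=9
i=0: a=21 ⇒ p=21, q=1
i=1: a=1 ⇒ p=22, q=1
i=2: a=1 ⇒ p=43, q=2
i=3: a=1 ⇒ p=65, q=3
…
i=5: a=6 ⇒ p=4223, q=195
…
i=7: a=1 ⇒ p=47146, q=2177
i=8: a=1 ⇒ p=90069, q=4159
i=9: a=1 ⇒ p=137215, q=6336
fundamental: x₁=137215, y₁=6336  (since 18827956225 − 469·40144896 = 1)
(x_2, y_2) = (137215·137215 + 469·6336·6336, 137215·6336 + 6336·137215) = (37655912449, 1738788480)
(x_3, y_3) = (137215·37655912449 + 469·6336·1738788480, 137215·1738788480 + 6336·37655912449) = (10333912053241855, 477175722560064)
(x_4, y_4) = (137215·10333912053241855 + 469·6336·477175722560064, 137215·477175722560064 + 6336·10333912053241855) = (2835935484733506355201, 130951333540419575040)

137215 6336
37655912449 1738788480
10333912053241855 477175722560064
2835935484733506355201 130951333540419575040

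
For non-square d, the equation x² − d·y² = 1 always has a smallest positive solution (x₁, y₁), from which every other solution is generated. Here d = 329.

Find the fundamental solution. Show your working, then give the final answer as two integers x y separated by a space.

√329 → a₀=18, period (7,4,2,1,1,4,1,1,2,4,7,36); ℓ=12 even so k=11
a_0=18:  p_0=18·1+0=18,  q_0=18·0+1=1
…
a_2=4:  p_2=4·127+18=526,  q_2=4·7+1=29
a_3=2:  p_3=2·526+127=1179,  q_3=2·29+7=65
…
a_5=1:  p_5=1·1705+1179=2884,  q_5=1·94+65=159
a_6=4:  p_6=4·2884+1705=13241,  q_6=4·159+94=730
a_7=1:  p_7=1·13241+2884=16125,  q_7=1·730+159=889
a_8=1:  p_8=1·16125+13241=29366,  q_8=1·889+730=1619
a_9=2:  p_9=2·29366+16125=74857,  q_9=2·1619+889=4127
a_10=4:  p_10=4·74857+29366=328794,  q_10=4·4127+1619=18127
a_11=7:  p_11=7·328794+74857=2376415,  q_11=7·18127+4127=131016
fundamental: x₁=2376415, y₁=131016  (since 5647348252225 − 329·17165192256 = 1)

2376415 131016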